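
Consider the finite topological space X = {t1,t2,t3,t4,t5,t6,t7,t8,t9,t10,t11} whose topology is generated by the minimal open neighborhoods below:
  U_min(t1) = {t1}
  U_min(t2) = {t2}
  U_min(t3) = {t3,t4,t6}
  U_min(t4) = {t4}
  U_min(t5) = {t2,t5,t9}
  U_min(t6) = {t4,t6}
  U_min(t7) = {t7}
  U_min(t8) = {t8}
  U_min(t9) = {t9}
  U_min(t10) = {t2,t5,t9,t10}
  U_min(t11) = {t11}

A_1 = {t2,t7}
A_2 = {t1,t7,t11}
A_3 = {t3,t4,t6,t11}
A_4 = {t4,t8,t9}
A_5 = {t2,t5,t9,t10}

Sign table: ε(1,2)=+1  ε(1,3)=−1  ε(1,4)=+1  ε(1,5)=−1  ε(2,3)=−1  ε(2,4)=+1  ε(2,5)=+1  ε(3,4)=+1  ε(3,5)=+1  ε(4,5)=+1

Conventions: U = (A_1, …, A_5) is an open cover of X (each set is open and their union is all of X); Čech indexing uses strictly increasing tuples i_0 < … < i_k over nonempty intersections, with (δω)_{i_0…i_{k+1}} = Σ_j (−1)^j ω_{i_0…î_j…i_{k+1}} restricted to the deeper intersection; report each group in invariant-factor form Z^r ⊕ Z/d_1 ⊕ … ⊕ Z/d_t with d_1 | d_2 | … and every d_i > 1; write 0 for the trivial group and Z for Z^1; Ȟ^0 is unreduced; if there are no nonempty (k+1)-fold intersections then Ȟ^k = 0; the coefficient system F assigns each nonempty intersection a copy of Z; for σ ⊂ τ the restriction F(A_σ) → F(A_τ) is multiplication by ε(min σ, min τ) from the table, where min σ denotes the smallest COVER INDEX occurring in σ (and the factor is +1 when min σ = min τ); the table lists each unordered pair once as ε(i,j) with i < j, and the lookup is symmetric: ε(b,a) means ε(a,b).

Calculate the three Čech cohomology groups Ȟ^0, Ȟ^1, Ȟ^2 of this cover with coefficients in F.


Ȟ^0 = Z,  Ȟ^1 = Z,  Ȟ^2 = 0

cover nerve:
  A12={t7} A15={t2} A23={t11} A34={t4} A45={t9}
C dims 5,5; δ0: rk 4, SNF 1^4
Ȟ^0: (5−4)−0=1 ⇒ Z
Ȟ^1: (5−0)−4=1 ⇒ Z
Ȟ^2: (0−0)−0=0 ⇒ 0


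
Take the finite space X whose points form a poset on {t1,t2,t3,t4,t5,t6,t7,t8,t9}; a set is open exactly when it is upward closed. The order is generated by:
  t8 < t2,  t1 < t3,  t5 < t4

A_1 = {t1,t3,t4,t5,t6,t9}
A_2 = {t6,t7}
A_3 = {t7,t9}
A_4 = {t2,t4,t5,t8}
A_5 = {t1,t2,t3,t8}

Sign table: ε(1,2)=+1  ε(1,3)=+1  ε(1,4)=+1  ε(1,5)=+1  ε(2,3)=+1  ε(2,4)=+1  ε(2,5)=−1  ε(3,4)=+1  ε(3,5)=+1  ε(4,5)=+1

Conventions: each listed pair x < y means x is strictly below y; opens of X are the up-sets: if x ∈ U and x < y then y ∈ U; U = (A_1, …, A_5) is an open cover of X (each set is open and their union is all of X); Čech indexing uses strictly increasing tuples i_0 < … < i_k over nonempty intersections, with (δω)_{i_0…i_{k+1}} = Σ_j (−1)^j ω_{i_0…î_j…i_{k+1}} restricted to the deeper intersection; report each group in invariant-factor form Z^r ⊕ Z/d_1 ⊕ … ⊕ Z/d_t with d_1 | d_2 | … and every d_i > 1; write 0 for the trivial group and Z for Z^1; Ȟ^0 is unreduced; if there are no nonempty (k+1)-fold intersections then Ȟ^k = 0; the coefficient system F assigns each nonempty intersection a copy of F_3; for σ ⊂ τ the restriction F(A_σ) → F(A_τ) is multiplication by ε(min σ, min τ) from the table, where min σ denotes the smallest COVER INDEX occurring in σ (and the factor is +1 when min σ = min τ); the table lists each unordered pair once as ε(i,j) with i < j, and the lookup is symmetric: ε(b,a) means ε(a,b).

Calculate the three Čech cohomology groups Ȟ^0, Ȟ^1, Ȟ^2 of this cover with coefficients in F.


nerve of the cover:
  A12={t6} A13={t9} A14={t4,t5} A15={t1,t3} A23={t7} A45={t2,t8}
C dims 5,6; δ0: rk_F3 4
Ȟ^0 = (5 − 4) − 0 = 1, so Ȟ^0 ≅ Z/3
Ȟ^1 = (6 − 0) − 4 = 2, so Ȟ^1 ≅ Z/3 ⊕ Z/3
Ȟ^2 = (0 − 0) − 0 = 0, so Ȟ^2 ≅ 0

Ȟ^0 ≅ Z/3, Ȟ^1 ≅ Z/3 ⊕ Z/3 and Ȟ^2 ≅ 0


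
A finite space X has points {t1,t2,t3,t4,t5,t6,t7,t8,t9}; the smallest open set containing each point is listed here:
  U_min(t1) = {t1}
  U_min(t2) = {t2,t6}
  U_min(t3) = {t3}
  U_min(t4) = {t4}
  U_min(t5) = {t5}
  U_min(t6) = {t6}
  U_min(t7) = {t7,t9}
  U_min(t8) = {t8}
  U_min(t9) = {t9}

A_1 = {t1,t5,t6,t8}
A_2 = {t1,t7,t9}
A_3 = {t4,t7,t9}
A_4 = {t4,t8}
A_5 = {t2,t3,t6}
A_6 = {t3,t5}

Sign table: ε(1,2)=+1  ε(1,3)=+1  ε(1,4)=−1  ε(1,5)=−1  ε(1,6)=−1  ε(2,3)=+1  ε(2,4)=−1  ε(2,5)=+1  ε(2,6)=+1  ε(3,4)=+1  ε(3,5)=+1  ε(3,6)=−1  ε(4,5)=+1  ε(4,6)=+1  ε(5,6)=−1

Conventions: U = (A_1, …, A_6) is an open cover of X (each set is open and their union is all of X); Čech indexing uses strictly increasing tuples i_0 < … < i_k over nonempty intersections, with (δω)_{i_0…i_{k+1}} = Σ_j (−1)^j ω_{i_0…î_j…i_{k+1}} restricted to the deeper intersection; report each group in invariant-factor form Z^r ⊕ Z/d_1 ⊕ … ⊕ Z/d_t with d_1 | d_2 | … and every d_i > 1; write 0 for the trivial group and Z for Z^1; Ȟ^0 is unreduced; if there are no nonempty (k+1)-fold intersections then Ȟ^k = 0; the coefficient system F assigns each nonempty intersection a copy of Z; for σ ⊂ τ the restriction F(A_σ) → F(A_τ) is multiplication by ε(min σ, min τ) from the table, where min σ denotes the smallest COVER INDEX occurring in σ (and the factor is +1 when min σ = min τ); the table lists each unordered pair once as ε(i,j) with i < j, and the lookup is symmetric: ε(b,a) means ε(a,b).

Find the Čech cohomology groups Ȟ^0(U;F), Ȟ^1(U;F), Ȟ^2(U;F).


cover nerve:
  A12={t1} A14={t8} A15={t6} A16={t5} A23={t7,t9} A34={t4} A56={t3}
C dims 6,7; δ0: rk 6, SNF 1^5·2
Ȟ^0: (6−6)−0=0 ⇒ 0
Ȟ^1: (7−0)−6=1 plus torsion [2] ⇒ Z ⊕ Z/2
Ȟ^2: (0−0)−0=0 ⇒ 0

Ȟ^0 ≅ 0,  Ȟ^1 ≅ Z ⊕ Z/2,  Ȟ^2 ≅ 0


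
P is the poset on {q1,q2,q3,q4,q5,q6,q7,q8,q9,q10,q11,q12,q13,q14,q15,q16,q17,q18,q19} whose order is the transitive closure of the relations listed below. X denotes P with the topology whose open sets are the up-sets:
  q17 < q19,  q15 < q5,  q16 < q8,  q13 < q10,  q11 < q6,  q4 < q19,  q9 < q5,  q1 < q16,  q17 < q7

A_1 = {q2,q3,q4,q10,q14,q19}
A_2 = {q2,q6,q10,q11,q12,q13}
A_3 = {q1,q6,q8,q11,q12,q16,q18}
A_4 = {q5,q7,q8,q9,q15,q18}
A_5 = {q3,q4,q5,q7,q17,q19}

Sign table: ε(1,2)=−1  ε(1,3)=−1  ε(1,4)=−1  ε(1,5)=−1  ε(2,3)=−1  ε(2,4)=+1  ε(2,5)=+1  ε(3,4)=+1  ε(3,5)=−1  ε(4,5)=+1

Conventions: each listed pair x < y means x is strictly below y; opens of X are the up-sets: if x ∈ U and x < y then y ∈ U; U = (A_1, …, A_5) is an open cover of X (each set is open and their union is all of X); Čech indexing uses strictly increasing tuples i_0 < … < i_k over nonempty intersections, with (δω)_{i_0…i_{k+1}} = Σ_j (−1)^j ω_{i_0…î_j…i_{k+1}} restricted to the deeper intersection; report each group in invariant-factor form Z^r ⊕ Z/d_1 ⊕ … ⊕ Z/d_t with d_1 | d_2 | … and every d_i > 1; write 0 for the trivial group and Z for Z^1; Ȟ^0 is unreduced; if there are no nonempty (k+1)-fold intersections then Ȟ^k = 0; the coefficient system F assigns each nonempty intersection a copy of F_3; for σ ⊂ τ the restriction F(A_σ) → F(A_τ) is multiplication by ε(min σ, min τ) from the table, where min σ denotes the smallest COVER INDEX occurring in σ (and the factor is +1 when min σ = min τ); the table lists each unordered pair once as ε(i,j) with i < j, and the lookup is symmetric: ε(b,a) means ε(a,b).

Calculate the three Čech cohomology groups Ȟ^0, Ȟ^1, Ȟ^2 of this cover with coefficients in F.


intersection data:
  A12={q2,q10} A15={q3,q4,q19} A23={q6,q11,q12} A34={q8,q18} A45={q5,q7}
C dims 5,5; δ0: rk_F3 5
Ȟ^0 = (5 − 5) − 0 = 0, so Ȟ^0 ≅ 0
Ȟ^1 = (5 − 0) − 5 = 0, so Ȟ^1 ≅ 0
Ȟ^2 = (0 − 0) − 0 = 0, so Ȟ^2 ≅ 0

Ȟ^0 ≅ 0, Ȟ^1 ≅ 0, Ȟ^2 ≅ 0


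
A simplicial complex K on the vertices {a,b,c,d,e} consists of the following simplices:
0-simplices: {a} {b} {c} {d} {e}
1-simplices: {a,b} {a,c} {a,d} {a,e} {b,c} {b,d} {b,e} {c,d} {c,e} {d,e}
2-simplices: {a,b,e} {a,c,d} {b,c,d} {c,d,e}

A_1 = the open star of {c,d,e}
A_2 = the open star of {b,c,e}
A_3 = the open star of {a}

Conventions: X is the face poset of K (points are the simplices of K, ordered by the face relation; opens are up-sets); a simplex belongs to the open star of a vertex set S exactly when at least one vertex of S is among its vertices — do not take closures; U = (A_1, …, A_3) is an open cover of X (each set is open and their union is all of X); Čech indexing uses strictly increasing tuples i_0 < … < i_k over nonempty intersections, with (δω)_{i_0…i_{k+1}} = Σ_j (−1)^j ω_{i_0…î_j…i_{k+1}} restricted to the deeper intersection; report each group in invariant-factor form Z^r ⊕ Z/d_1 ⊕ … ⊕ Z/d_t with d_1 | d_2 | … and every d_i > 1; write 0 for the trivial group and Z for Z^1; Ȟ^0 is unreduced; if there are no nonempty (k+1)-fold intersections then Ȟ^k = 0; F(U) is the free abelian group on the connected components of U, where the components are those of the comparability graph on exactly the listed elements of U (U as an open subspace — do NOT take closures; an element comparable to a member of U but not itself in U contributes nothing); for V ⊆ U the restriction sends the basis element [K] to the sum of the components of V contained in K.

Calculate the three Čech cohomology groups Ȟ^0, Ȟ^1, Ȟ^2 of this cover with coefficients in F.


Ȟ^0 ≅ Z,  Ȟ^1 ≅ Z,  Ȟ^2 ≅ 0

nonempty intersections:
  A1={{c},{d},{e},{a,c},{a,d},{a,e},{b,c},{b,d},{b,e},{c,d},{c,e},{d,e},{a,b,e},{a,c,d},{b,c,d},{c,d,e}} A2={{b},{c},{e},{a,b},{a,c},{a,e},{b,c},{b,d},{b,e},{c,d},{c,e},{d,e},{a,b,e},{a,c,d},{b,c,d},{c,d,e}} A3={{a},{a,b},{a,c},{a,d},{a,e},{a,b,e},{a,c,d}}
  A12={{c},{e},{a,c},{a,e},{b,c},{b,d},{b,e},{c,d},{c,e},{d,e},{a,b,e},{a,c,d},{b,c,d},{c,d,e}} A13={{a,c},{a,d},{a,e},{a,b,e},{a,c,d}} A23={{a,b},{a,c},{a,e},{a,b,e},{a,c,d}}
  A123={{a,c},{a,e},{a,b,e},{a,c,d}}
components per intersection:
  A1: {{c},{d},{e},{a,c},{a,d},{a,e},{b,c},{b,d},{b,e},{c,d},{c,e},{d,e},{a,b,e},{a,c,d},{b,c,d},{c,d,e}}
  A2: {{b},{c},{e},{a,b},{a,c},{a,e},{b,c},{b,d},{b,e},{c,d},{c,e},{d,e},{a,b,e},{a,c,d},{b,c,d},{c,d,e}}
  A3: {{a},{a,b},{a,c},{a,d},{a,e},{a,b,e},{a,c,d}}
  A12: {{c},{e},{a,c},{a,e},{b,c},{b,d},{b,e},{c,d},{c,e},{d,e},{a,b,e},{a,c,d},{b,c,d},{c,d,e}}
  A13: {{a,c},{a,d},{a,c,d}} {{a,e},{a,b,e}}
  A23: {{a,b},{a,e},{a,b,e}} {{a,c},{a,c,d}}
  A123: {{a,c},{a,c,d}} {{a,e},{a,b,e}}
C dims 3,5,2; δ0: rk 2, SNF 1^2; δ1: rk 2, SNF 1^2
Ȟ^0: (3−2)−0=1 ⇒ Z
Ȟ^1: (5−2)−2=1 ⇒ Z
Ȟ^2: (2−0)−2=0 ⇒ 0


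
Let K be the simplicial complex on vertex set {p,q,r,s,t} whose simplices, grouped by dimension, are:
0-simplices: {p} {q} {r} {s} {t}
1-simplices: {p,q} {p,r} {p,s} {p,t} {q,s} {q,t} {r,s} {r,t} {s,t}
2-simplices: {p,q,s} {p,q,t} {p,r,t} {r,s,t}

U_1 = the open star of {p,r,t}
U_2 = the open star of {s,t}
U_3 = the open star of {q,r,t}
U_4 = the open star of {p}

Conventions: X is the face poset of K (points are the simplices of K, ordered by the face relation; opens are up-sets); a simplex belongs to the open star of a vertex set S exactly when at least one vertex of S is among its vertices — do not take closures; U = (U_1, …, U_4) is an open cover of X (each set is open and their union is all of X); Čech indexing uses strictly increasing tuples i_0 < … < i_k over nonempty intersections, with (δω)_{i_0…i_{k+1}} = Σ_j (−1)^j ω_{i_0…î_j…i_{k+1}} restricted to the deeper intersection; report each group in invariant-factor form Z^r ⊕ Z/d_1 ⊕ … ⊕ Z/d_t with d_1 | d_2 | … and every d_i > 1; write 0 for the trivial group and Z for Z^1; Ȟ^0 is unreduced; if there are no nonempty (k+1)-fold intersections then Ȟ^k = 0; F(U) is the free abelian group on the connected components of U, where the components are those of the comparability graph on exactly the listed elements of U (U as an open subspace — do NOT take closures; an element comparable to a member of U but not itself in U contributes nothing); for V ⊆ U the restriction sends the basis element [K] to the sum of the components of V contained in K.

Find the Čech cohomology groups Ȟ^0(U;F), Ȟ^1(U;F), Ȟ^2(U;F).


nerve of the cover:
  U1={{p},{r},{t},{p,q},{p,r},{p,s},{p,t},{q,t},{r,s},{r,t},{s,t},{p,q,s},{p,q,t},{p,r,t},{r,s,t}} U2={{s},{t},{p,s},{p,t},{q,s},{q,t},{r,s},{r,t},{s,t},{p,q,s},{p,q,t},{p,r,t},{r,s,t}} U3={{q},{r},{t},{p,q},{p,r},{p,t},{q,s},{q,t},{r,s},{r,t},{s,t},{p,q,s},{p,q,t},{p,r,t},{r,s,t}} U4={{p},{p,q},{p,r},{p,s},{p,t},{p,q,s},{p,q,t},{p,r,t}}
  U12={{t},{p,s},{p,t},{q,t},{r,s},{r,t},{s,t},{p,q,s},{p,q,t},{p,r,t},{r,s,t}} U13={{r},{t},{p,q},{p,r},{p,t},{q,t},{r,s},{r,t},{s,t},{p,q,s},{p,q,t},{p,r,t},{r,s,t}} U14={{p},{p,q},{p,r},{p,s},{p,t},{p,q,s},{p,q,t},{p,r,t}} U23={{t},{p,t},{q,s},{q,t},{r,s},{r,t},{s,t},{p,q,s},{p,q,t},{p,r,t},{r,s,t}} U24={{p,s},{p,t},{p,q,s},{p,q,t},{p,r,t}} U34={{p,q},{p,r},{p,t},{p,q,s},{p,q,t},{p,r,t}}
  U123={{t},{p,t},{q,t},{r,s},{r,t},{s,t},{p,q,s},{p,q,t},{p,r,t},{r,s,t}} U124={{p,s},{p,t},{p,q,s},{p,q,t},{p,r,t}} U134={{p,q},{p,r},{p,t},{p,q,s},{p,q,t},{p,r,t}} U234={{p,t},{p,q,s},{p,q,t},{p,r,t}}
  U1234={{p,t},{p,q,s},{p,q,t},{p,r,t}}
components per intersection:
  U1: {{p},{r},{t},{p,q},{p,r},{p,s},{p,t},{q,t},{r,s},{r,t},{s,t},{p,q,s},{p,q,t},{p,r,t},{r,s,t}}
  U2: {{s},{t},{p,s},{p,t},{q,s},{q,t},{r,s},{r,t},{s,t},{p,q,s},{p,q,t},{p,r,t},{r,s,t}}
  U3: {{q},{r},{t},{p,q},{p,r},{p,t},{q,s},{q,t},{r,s},{r,t},{s,t},{p,q,s},{p,q,t},{p,r,t},{r,s,t}}
  U4: {{p},{p,q},{p,r},{p,s},{p,t},{p,q,s},{p,q,t},{p,r,t}}
  U12: {{t},{p,t},{q,t},{r,s},{r,t},{s,t},{p,q,t},{p,r,t},{r,s,t}} {{p,s},{p,q,s}}
  U13: {{r},{t},{p,q},{p,r},{p,t},{q,t},{r,s},{r,t},{s,t},{p,q,s},{p,q,t},{p,r,t},{r,s,t}}
  U14: {{p},{p,q},{p,r},{p,s},{p,t},{p,q,s},{p,q,t},{p,r,t}}
  U23: {{t},{p,t},{q,t},{r,s},{r,t},{s,t},{p,q,t},{p,r,t},{r,s,t}} {{q,s},{p,q,s}}
  U24: {{p,s},{p,q,s}} {{p,t},{p,q,t},{p,r,t}}
  U34: {{p,q},{p,r},{p,t},{p,q,s},{p,q,t},{p,r,t}}
  U123: {{t},{p,t},{q,t},{r,s},{r,t},{s,t},{p,q,t},{p,r,t},{r,s,t}} {{p,q,s}}
  U124: {{p,s},{p,q,s}} {{p,t},{p,q,t},{p,r,t}}
  U134: {{p,q},{p,r},{p,t},{p,q,s},{p,q,t},{p,r,t}}
  U234: {{p,t},{p,q,t},{p,r,t}} {{p,q,s}}
  U1234: {{p,t},{p,q,t},{p,r,t}} {{p,q,s}}
C dims 4,9,7,2; δ0: rk 3, SNF 1^3; δ1: rk 5, SNF 1^5; δ2: rk 2, SNF 1^2
Ȟ^0 = (4 − 3) − 0 = 1, so Ȟ^0 ≅ Z
Ȟ^1 = (9 − 5) − 3 = 1, so Ȟ^1 ≅ Z
Ȟ^2 = (7 − 2) − 5 = 0, so Ȟ^2 ≅ 0

Ȟ^0 = Z, Ȟ^1 = Z, Ȟ^2 = 0


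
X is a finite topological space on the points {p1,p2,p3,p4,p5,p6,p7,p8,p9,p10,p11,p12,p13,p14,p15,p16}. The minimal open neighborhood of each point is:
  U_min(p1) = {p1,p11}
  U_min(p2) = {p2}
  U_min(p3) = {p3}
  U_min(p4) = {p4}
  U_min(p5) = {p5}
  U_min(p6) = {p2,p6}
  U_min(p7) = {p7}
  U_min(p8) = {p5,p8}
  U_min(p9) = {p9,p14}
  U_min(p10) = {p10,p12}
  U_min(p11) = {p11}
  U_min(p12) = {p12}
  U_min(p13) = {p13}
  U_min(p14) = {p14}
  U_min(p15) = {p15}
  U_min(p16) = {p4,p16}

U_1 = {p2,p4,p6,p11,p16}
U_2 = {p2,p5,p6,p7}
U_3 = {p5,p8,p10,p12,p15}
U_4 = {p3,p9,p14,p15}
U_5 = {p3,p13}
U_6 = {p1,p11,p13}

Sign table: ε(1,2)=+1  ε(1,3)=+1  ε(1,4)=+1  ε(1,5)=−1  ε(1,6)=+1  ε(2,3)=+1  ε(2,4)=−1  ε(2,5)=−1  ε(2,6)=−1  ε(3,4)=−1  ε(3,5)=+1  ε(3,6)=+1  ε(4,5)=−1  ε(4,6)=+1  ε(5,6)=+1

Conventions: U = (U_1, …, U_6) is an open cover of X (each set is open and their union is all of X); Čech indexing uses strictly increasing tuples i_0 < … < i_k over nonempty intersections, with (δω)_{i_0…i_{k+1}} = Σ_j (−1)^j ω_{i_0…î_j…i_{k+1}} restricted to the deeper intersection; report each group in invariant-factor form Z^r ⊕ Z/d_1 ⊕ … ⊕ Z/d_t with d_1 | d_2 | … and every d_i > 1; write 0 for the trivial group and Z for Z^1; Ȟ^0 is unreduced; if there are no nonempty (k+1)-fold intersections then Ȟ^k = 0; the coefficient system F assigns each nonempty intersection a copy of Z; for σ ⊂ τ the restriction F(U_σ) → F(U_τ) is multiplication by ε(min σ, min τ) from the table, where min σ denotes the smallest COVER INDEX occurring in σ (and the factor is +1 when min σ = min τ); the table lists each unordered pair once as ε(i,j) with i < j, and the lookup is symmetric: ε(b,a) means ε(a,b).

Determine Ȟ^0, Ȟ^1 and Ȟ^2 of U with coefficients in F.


intersection data:
  U12={p2,p6} U16={p11} U23={p5} U34={p15} U45={p3} U56={p13}
C dims 6,6; δ0: rk 5, SNF 1^5
Ȟ^0 = (6 − 5) − 0 = 1, so Ȟ^0 ≅ Z
Ȟ^1 = (6 − 0) − 5 = 1, so Ȟ^1 ≅ Z
Ȟ^2 = (0 − 0) − 0 = 0, so Ȟ^2 ≅ 0

Ȟ^0 = Z, Ȟ^1 = Z, Ȟ^2 = 0


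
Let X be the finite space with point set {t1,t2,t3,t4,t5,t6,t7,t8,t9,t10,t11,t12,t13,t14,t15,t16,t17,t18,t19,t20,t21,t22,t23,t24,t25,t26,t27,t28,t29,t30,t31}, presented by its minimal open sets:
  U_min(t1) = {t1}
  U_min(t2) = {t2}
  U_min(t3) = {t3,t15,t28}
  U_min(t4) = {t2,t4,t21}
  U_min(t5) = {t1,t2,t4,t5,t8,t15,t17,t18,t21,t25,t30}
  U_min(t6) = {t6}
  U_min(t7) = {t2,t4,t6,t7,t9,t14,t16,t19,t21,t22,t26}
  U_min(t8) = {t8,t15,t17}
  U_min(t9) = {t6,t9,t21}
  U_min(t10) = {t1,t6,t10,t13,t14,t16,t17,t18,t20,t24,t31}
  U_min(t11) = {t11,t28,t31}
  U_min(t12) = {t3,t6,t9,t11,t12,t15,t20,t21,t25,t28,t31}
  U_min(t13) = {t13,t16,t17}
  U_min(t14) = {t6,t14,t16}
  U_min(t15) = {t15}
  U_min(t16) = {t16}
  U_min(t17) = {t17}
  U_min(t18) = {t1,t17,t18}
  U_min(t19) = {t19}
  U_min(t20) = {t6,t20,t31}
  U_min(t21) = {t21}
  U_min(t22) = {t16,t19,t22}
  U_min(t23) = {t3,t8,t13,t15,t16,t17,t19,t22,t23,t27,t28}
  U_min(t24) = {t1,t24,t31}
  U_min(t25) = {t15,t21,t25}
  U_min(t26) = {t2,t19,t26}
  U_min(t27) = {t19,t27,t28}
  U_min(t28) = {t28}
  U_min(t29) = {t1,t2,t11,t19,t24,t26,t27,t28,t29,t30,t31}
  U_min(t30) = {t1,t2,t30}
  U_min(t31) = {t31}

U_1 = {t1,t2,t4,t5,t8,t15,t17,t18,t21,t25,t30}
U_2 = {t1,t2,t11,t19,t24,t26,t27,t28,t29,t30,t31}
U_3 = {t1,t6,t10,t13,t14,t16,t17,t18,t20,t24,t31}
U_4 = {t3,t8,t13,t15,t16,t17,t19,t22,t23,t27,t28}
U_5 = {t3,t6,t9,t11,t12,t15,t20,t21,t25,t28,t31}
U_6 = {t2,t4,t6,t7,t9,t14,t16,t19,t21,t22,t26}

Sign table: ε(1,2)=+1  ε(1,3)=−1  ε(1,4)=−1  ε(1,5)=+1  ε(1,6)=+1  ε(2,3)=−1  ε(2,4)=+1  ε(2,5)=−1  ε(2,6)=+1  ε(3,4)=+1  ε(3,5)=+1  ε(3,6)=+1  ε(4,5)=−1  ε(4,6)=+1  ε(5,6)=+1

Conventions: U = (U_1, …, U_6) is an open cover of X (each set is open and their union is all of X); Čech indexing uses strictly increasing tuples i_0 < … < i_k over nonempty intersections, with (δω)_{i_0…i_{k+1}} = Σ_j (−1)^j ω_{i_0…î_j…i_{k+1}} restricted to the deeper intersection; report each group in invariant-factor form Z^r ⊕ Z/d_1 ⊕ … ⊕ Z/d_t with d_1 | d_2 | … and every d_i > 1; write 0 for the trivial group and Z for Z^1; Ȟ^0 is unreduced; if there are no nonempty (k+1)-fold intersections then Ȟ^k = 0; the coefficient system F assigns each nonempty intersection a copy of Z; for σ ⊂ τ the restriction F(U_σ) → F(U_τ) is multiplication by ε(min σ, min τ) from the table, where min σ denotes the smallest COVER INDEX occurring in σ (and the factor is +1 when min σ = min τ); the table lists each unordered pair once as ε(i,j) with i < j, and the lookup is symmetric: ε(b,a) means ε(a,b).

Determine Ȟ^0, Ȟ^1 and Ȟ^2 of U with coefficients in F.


Ȟ^0(U;F) ≅ 0, Ȟ^1(U;F) ≅ Z/2 and Ȟ^2(U;F) ≅ Z

intersection data:
  U12={t1,t2,t30} U13={t1,t17,t18} U14={t8,t15,t17} U15={t15,t21,t25} U16={t2,t4,t21} U23={t1,t24,t31} U24={t19,t27,t28} U25={t11,t28,t31} U26={t2,t19,t26} U34={t13,t16,t17} U35={t6,t20,t31} U36={t6,t14,t16} U45={t3,t15,t28} U46={t16,t19,t22} U56={t6,t9,t21}
  U123={t1} U126={t2} U134={t17} U145={t15} U156={t21} U235={t31} U245={t28} U246={t19} U346={t16} U356={t6}
C dims 6,15,10; δ0: rk 6, SNF 1^5·2; δ1: rk 9, SNF 1^9
Ȟ^0 = (6 − 6) − 0 = 0, so Ȟ^0 ≅ 0
Ȟ^1 = (15 − 9) − 6 = 0 plus torsion [2], so Ȟ^1 ≅ Z/2
Ȟ^2 = (10 − 0) − 9 = 1, so Ȟ^2 ≅ Z


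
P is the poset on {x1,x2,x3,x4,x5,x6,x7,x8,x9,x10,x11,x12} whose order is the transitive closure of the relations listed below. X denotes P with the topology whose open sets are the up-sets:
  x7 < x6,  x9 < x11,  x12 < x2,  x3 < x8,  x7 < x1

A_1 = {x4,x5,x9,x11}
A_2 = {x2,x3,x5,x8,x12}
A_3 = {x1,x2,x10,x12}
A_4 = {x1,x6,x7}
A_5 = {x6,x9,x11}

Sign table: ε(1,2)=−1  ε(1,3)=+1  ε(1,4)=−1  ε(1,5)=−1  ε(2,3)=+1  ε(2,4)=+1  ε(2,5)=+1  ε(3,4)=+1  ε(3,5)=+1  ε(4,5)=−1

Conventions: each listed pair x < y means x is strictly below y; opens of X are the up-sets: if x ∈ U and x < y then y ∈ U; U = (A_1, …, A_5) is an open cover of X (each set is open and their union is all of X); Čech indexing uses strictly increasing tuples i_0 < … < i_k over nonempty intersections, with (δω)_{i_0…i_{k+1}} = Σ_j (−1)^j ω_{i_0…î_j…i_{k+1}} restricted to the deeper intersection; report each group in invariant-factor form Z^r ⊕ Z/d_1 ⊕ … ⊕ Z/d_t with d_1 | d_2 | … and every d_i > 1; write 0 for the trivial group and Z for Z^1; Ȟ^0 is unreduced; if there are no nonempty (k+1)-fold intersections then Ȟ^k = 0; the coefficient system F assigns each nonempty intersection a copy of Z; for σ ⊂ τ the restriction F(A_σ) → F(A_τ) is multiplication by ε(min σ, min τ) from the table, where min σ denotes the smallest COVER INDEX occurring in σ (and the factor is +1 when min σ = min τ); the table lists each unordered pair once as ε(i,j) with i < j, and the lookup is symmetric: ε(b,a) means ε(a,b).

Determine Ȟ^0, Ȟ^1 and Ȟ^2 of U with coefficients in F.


nonempty overlaps:
  A12={x5} A15={x9,x11} A23={x2,x12} A34={x1} A45={x6}
C dims 5,5; δ0: rk 5, SNF 1^4·2
degree 0: 5−5−0 = 0 → Ȟ^0 ≅ 0
degree 1: 5−0−5 = 0 plus torsion [2] → Ȟ^1 ≅ Z/2
degree 2: 0−0−0 = 0 → Ȟ^2 ≅ 0

Ȟ^0 = 0, Ȟ^1 = Z/2, Ȟ^2 = 0


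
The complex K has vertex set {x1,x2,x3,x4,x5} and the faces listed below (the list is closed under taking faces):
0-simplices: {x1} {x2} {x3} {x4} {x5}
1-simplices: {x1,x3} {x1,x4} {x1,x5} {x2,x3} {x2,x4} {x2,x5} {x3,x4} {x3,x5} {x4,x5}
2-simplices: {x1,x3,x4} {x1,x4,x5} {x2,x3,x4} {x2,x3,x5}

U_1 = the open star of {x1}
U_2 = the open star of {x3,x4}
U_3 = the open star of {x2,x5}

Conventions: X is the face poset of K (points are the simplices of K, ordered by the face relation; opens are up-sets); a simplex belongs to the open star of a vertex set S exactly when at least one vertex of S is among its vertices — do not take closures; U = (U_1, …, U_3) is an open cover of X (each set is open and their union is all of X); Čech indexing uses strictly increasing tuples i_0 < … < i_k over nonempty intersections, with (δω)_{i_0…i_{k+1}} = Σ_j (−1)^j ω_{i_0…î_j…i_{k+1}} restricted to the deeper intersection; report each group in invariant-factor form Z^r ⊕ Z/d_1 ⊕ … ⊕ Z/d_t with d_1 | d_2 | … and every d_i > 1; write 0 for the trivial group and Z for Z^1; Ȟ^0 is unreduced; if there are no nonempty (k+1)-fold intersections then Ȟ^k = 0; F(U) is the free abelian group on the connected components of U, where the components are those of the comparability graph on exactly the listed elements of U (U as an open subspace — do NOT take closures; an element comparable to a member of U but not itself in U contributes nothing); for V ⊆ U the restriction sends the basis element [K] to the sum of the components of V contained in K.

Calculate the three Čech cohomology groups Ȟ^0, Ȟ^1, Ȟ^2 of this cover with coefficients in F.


intersection data:
  U1={{x1},{x1,x3},{x1,x4},{x1,x5},{x1,x3,x4},{x1,x4,x5}} U2={{x3},{x4},{x1,x3},{x1,x4},{x2,x3},{x2,x4},{x3,x4},{x3,x5},{x4,x5},{x1,x3,x4},{x1,x4,x5},{x2,x3,x4},{x2,x3,x5}} U3={{x2},{x5},{x1,x5},{x2,x3},{x2,x4},{x2,x5},{x3,x5},{x4,x5},{x1,x4,x5},{x2,x3,x4},{x2,x3,x5}}
  U12={{x1,x3},{x1,x4},{x1,x3,x4},{x1,x4,x5}} U13={{x1,x5},{x1,x4,x5}} U23={{x2,x3},{x2,x4},{x3,x5},{x4,x5},{x1,x4,x5},{x2,x3,x4},{x2,x3,x5}}
  U123={{x1,x4,x5}}
components per intersection:
  U1: {{x1},{x1,x3},{x1,x4},{x1,x5},{x1,x3,x4},{x1,x4,x5}}
  U2: {{x3},{x4},{x1,x3},{x1,x4},{x2,x3},{x2,x4},{x3,x4},{x3,x5},{x4,x5},{x1,x3,x4},{x1,x4,x5},{x2,x3,x4},{x2,x3,x5}}
  U3: {{x2},{x5},{x1,x5},{x2,x3},{x2,x4},{x2,x5},{x3,x5},{x4,x5},{x1,x4,x5},{x2,x3,x4},{x2,x3,x5}}
  U12: {{x1,x3},{x1,x4},{x1,x3,x4},{x1,x4,x5}}
  U13: {{x1,x5},{x1,x4,x5}}
  U23: {{x2,x3},{x2,x4},{x3,x5},{x2,x3,x4},{x2,x3,x5}} {{x4,x5},{x1,x4,x5}}
  U123: {{x1,x4,x5}}
C dims 3,4,1; δ0: rk 2, SNF 1^2; δ1: rk 1, SNF 1^1
Ȟ^0 = (3 − 2) − 0 = 1, so Ȟ^0 ≅ Z
Ȟ^1 = (4 − 1) − 2 = 1, so Ȟ^1 ≅ Z
Ȟ^2 = (1 − 0) − 1 = 0, so Ȟ^2 ≅ 0

Ȟ^0(U;F) ≅ Z; Ȟ^1(U;F) ≅ Z; Ȟ^2(U;F) ≅ 0


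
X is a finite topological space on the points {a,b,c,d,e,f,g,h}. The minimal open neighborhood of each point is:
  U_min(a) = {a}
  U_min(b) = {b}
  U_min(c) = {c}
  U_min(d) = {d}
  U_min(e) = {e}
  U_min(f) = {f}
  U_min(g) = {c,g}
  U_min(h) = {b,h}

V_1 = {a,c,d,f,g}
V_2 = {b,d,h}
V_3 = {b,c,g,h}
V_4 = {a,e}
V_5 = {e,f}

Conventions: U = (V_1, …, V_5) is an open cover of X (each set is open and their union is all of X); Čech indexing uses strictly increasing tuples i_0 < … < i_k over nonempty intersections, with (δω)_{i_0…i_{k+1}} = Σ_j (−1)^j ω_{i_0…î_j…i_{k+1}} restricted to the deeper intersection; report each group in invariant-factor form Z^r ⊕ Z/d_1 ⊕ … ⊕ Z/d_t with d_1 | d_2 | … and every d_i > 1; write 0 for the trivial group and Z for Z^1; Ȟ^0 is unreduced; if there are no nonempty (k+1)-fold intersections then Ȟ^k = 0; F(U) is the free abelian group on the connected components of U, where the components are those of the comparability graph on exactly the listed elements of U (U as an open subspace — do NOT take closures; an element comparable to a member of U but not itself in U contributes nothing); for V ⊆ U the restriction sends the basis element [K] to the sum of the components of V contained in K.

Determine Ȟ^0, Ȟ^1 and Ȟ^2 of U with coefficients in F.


nerve of the cover:
  V12={d} V13={c,g} V14={a} V15={f} V23={b,h} V45={e}
components per intersection:
  V1: {a} {c,g} {d} {f}
  V2: {b,h} {d}
  V3: {b,h} {c,g}
  V4: {a} {e}
  V5: {e} {f}
  V12: {d}
  V13: {c,g}
  V14: {a}
  V15: {f}
  V23: {b,h}
  V45: {e}
C dims 12,6; δ0: rk 6, SNF 1^6
Ȟ^0 = (12 − 6) − 0 = 6, so Ȟ^0 ≅ Z^6
Ȟ^1 = (6 − 0) − 6 = 0, so Ȟ^1 ≅ 0
Ȟ^2 = (0 − 0) − 0 = 0, so Ȟ^2 ≅ 0

Ȟ^0 ≅ Z^6, Ȟ^1 ≅ 0 and Ȟ^2 ≅ 0


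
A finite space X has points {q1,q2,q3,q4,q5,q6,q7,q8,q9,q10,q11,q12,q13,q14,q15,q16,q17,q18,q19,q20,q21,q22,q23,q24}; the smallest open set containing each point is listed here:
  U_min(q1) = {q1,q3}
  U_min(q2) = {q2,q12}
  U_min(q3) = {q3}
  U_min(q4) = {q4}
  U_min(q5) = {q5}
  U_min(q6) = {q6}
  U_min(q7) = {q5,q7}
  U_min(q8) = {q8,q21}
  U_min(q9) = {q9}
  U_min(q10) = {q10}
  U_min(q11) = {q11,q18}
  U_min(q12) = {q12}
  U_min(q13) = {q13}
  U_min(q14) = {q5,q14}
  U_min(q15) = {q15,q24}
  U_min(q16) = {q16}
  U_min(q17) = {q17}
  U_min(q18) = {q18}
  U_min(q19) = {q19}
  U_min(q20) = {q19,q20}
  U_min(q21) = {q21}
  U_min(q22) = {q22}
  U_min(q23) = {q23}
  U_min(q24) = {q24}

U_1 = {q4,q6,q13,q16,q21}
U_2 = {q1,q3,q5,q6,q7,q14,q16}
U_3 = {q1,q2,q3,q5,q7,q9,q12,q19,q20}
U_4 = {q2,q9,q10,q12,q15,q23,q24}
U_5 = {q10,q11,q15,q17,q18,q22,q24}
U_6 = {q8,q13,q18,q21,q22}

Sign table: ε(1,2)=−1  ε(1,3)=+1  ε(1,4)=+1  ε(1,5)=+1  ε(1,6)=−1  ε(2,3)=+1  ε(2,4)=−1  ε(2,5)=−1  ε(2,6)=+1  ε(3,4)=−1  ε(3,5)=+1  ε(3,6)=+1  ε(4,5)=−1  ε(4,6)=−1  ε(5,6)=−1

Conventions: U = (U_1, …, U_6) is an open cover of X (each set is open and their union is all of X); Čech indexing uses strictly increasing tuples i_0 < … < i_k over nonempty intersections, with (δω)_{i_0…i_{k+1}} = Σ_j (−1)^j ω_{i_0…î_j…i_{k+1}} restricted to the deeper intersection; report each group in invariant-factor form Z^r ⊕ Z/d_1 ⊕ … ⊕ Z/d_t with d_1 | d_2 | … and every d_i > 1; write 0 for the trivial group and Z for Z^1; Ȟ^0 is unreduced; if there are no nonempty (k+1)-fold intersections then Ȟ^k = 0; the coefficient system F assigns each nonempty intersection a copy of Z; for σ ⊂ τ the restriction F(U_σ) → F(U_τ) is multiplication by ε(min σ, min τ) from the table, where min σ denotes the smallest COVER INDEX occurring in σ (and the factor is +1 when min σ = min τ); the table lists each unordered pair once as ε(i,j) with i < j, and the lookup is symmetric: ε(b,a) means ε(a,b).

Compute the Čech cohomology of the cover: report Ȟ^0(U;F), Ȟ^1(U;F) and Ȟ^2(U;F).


nonempty overlaps:
  U12={q6,q16} U16={q13,q21} U23={q1,q3,q5,q7} U34={q2,q9,q12} U45={q10,q15,q24} U56={q18,q22}
C dims 6,6; δ0: rk 6, SNF 1^5·2
degree 0: 6−6−0 = 0 → Ȟ^0 ≅ 0
degree 1: 6−0−6 = 0 plus torsion [2] → Ȟ^1 ≅ Z/2
degree 2: 0−0−0 = 0 → Ȟ^2 ≅ 0

Ȟ^0(U;F) ≅ 0; Ȟ^1(U;F) ≅ Z/2; Ȟ^2(U;F) ≅ 0


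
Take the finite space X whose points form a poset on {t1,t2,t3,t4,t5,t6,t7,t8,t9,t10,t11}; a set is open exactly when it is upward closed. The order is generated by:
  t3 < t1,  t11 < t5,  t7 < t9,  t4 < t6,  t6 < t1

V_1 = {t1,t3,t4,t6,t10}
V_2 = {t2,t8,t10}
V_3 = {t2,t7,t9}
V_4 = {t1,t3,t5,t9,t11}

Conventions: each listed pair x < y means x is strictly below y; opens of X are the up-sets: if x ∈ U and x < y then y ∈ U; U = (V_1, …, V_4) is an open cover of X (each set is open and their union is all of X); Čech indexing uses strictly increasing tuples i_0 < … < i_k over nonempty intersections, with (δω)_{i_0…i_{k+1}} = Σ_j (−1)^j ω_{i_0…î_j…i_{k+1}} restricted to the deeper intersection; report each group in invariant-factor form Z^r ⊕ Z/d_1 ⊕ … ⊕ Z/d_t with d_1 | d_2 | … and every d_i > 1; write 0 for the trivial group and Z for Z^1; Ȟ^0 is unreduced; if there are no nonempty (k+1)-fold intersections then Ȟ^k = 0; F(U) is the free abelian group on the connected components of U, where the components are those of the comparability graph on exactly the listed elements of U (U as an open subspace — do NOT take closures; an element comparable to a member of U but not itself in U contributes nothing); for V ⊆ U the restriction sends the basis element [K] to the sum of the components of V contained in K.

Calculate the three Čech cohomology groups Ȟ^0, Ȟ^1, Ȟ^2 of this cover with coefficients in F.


Ȟ^0(U;F) ≅ Z^6; Ȟ^1(U;F) ≅ 0; Ȟ^2(U;F) ≅ 0

nonempty intersections:
  V12={t10} V14={t1,t3} V23={t2} V34={t9}
components per intersection:
  V1: {t1,t3,t4,t6} {t10}
  V2: {t2} {t8} {t10}
  V3: {t2} {t7,t9}
  V4: {t1,t3} {t5,t11} {t9}
  V12: {t10}
  V14: {t1,t3}
  V23: {t2}
  V34: {t9}
C dims 10,4; δ0: rk 4, SNF 1^4
Ȟ^0: (10−4)−0=6 ⇒ Z^6
Ȟ^1: (4−0)−4=0 ⇒ 0
Ȟ^2: (0−0)−0=0 ⇒ 0


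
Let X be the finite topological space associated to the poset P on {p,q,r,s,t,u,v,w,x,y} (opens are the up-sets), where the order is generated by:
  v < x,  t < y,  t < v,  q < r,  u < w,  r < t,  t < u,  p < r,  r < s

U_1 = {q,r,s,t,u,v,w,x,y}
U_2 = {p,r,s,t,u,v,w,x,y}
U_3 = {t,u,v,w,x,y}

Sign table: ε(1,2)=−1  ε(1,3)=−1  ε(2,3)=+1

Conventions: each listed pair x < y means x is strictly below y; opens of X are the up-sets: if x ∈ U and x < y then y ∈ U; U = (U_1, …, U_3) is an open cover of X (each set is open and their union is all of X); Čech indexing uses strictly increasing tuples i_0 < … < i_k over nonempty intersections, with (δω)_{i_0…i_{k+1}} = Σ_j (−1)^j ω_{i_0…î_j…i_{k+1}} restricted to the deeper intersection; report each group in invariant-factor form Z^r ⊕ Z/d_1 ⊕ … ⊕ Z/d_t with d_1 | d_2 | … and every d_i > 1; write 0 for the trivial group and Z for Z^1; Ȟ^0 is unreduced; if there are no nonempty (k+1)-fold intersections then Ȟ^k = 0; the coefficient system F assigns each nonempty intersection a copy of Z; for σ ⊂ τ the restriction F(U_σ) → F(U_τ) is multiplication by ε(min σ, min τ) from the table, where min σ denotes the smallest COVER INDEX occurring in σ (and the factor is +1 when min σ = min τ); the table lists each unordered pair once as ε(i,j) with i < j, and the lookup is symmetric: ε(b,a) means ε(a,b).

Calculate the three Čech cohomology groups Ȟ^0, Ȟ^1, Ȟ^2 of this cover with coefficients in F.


Ȟ^0(U;F) ≅ Z,  Ȟ^1(U;F) ≅ 0,  Ȟ^2(U;F) ≅ 0

nerve of the cover:
  U12={r,s,t,u,v,w,x,y} U13={t,u,v,w,x,y} U23={t,u,v,w,x,y}
  U123={t,u,v,w,x,y}
C dims 3,3,1; δ0: rk 2, SNF 1^2; δ1: rk 1, SNF 1^1
Ȟ^0 = (3 − 2) − 0 = 1, so Ȟ^0 ≅ Z
Ȟ^1 = (3 − 1) − 2 = 0, so Ȟ^1 ≅ 0
Ȟ^2 = (1 − 0) − 1 = 0, so Ȟ^2 ≅ 0


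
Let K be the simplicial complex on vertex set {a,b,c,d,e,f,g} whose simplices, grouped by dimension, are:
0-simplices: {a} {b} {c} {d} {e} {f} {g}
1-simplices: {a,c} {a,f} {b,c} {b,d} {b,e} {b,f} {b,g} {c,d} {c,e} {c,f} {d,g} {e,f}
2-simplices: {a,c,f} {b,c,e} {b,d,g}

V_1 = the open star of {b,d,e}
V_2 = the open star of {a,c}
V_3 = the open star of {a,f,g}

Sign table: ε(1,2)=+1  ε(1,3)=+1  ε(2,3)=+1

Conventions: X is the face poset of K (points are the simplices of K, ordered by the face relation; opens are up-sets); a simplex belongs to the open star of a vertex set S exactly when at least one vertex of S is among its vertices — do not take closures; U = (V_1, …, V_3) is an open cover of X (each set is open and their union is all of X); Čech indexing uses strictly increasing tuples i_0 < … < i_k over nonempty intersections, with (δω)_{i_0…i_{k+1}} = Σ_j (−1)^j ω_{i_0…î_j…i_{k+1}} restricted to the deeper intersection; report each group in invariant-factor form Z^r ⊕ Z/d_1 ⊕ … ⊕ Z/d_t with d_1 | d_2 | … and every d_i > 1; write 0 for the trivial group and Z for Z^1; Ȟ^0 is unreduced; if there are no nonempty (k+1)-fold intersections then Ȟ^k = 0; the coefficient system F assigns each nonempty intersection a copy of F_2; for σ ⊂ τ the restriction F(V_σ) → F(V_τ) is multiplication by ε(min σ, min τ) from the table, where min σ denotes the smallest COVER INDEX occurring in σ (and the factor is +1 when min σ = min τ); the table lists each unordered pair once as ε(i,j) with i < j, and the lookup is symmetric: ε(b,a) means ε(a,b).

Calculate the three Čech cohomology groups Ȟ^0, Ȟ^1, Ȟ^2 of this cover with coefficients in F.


Ȟ^0 ≅ Z/2,  Ȟ^1 ≅ Z/2,  Ȟ^2 ≅ 0

nonempty intersections:
  V1={{b},{d},{e},{b,c},{b,d},{b,e},{b,f},{b,g},{c,d},{c,e},{d,g},{e,f},{b,c,e},{b,d,g}} V2={{a},{c},{a,c},{a,f},{b,c},{c,d},{c,e},{c,f},{a,c,f},{b,c,e}} V3={{a},{f},{g},{a,c},{a,f},{b,f},{b,g},{c,f},{d,g},{e,f},{a,c,f},{b,d,g}}
  V12={{b,c},{c,d},{c,e},{b,c,e}} V13={{b,f},{b,g},{d,g},{e,f},{b,d,g}} V23={{a},{a,c},{a,f},{c,f},{a,c,f}}
C dims 3,3; δ0: rk_F2 2
Ȟ^0: (3−2)−0=1 ⇒ Z/2
Ȟ^1: (3−0)−2=1 ⇒ Z/2
Ȟ^2: (0−0)−0=0 ⇒ 0


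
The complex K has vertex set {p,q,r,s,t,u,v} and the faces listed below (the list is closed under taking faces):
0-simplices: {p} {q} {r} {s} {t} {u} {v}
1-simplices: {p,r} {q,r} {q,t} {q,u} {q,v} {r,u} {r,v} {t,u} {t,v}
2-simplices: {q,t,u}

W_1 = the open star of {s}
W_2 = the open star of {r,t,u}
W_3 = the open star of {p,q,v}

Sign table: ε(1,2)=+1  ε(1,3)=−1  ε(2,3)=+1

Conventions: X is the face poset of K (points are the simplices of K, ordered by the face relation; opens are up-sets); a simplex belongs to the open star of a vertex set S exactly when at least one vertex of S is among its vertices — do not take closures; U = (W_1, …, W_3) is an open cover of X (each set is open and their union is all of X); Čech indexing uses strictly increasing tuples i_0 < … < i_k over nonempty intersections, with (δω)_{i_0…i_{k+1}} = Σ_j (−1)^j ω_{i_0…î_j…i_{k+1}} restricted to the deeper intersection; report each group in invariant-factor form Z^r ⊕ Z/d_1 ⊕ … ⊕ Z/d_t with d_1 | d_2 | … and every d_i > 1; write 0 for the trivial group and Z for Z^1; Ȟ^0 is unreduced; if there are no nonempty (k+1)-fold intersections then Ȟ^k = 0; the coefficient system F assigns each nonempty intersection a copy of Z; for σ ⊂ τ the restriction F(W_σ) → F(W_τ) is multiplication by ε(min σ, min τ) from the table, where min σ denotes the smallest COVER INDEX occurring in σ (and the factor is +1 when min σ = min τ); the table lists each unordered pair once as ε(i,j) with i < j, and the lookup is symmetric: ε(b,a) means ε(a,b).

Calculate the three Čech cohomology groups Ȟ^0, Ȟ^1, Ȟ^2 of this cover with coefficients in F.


nerve of the cover:
  W1={{s}} W2={{r},{t},{u},{p,r},{q,r},{q,t},{q,u},{r,u},{r,v},{t,u},{t,v},{q,t,u}} W3={{p},{q},{v},{p,r},{q,r},{q,t},{q,u},{q,v},{r,v},{t,v},{q,t,u}}
  W23={{p,r},{q,r},{q,t},{q,u},{r,v},{t,v},{q,t,u}}
C dims 3,1; δ0: rk 1, SNF 1^1
Ȟ^0 = (3 − 1) − 0 = 2, so Ȟ^0 ≅ Z^2
Ȟ^1 = (1 − 0) − 1 = 0, so Ȟ^1 ≅ 0
Ȟ^2 = (0 − 0) − 0 = 0, so Ȟ^2 ≅ 0

Ȟ^0 ≅ Z^2, Ȟ^1 ≅ 0, Ȟ^2 ≅ 0


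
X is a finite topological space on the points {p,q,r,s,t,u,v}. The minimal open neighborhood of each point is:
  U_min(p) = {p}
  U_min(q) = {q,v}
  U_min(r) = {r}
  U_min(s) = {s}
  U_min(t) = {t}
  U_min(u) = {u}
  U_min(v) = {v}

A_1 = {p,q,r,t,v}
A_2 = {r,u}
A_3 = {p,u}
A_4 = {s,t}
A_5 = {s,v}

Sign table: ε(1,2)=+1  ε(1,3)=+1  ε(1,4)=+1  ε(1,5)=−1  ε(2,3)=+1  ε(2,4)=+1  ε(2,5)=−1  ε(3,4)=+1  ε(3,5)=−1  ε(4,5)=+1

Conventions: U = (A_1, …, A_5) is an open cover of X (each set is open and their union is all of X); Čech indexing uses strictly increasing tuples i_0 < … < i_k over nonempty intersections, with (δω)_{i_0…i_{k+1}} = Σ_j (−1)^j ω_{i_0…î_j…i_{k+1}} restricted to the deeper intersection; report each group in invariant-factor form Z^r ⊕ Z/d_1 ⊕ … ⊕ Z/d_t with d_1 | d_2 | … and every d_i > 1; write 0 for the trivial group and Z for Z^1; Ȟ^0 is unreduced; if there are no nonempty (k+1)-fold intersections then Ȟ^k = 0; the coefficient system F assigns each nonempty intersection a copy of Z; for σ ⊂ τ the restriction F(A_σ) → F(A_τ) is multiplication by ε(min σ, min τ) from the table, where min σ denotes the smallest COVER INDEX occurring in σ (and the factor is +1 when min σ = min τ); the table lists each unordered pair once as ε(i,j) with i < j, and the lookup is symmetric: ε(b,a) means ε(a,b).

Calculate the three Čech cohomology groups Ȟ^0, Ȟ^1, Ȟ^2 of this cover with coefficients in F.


Ȟ^0 ≅ 0; Ȟ^1 ≅ Z ⊕ Z/2; Ȟ^2 ≅ 0

cover nerve:
  A12={r} A13={p} A14={t} A15={v} A23={u} A45={s}
C dims 5,6; δ0: rk 5, SNF 1^4·2
Ȟ^0: (5−5)−0=0 ⇒ 0
Ȟ^1: (6−0)−5=1 plus torsion [2] ⇒ Z ⊕ Z/2
Ȟ^2: (0−0)−0=0 ⇒ 0


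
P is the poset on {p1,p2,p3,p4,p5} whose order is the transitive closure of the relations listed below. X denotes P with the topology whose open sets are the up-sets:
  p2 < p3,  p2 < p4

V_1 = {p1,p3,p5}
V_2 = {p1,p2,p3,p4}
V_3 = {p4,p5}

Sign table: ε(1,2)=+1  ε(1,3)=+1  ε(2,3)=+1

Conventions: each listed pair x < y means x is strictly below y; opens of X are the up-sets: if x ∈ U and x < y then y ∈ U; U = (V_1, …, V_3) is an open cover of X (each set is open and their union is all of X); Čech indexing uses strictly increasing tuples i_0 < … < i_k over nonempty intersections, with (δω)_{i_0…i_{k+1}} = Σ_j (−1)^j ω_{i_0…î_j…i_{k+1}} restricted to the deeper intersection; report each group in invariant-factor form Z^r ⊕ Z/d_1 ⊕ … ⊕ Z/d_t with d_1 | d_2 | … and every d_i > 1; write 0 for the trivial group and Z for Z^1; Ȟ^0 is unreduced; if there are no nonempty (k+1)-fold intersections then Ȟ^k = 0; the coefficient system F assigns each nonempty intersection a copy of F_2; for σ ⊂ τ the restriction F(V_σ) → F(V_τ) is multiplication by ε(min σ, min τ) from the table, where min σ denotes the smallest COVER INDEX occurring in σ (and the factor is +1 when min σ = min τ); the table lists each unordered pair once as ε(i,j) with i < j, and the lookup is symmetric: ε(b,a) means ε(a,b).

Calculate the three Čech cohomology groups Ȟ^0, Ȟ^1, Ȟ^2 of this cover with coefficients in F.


nonempty intersections:
  V12={p1,p3} V13={p5} V23={p4}
C dims 3,3; δ0: rk_F2 2
Ȟ^0: (3−2)−0=1 ⇒ Z/2
Ȟ^1: (3−0)−2=1 ⇒ Z/2
Ȟ^2: (0−0)−0=0 ⇒ 0

Ȟ^0 = Z/2; Ȟ^1 = Z/2; Ȟ^2 = 0


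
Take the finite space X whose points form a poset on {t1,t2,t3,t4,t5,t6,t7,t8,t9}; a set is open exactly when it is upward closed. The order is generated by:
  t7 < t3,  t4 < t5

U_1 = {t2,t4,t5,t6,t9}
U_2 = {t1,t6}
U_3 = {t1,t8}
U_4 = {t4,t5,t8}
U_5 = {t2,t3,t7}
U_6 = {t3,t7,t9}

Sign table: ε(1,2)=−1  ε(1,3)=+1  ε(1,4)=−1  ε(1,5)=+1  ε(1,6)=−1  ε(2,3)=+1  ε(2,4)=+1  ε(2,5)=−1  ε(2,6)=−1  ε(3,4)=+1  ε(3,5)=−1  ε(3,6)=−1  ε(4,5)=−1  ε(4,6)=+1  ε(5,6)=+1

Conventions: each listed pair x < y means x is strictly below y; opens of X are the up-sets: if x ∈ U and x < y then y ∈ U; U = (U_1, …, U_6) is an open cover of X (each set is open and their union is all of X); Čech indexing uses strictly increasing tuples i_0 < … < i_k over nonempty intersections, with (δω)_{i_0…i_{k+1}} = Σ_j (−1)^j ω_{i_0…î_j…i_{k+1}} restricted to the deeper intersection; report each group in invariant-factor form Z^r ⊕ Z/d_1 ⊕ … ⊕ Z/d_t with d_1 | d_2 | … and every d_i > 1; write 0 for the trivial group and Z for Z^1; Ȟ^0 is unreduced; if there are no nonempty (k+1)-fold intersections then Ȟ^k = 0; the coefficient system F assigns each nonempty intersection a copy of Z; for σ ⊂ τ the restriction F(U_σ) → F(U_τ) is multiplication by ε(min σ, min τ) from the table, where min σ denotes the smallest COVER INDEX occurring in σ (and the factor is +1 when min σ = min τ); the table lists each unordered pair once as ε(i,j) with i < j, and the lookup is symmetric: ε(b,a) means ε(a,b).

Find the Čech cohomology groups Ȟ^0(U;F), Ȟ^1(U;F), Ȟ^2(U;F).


nerve simplices:
  U12={t6} U14={t4,t5} U15={t2} U16={t9} U23={t1} U34={t8} U56={t3,t7}
C dims 6,7; δ0: rk 6, SNF 1^5·2
degree 0: 6−6−0 = 0 → Ȟ^0 ≅ 0
degree 1: 7−0−6 = 1 plus torsion [2] → Ȟ^1 ≅ Z ⊕ Z/2
degree 2: 0−0−0 = 0 → Ȟ^2 ≅ 0

Ȟ^0 ≅ 0; Ȟ^1 ≅ Z ⊕ Z/2; Ȟ^2 ≅ 0
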